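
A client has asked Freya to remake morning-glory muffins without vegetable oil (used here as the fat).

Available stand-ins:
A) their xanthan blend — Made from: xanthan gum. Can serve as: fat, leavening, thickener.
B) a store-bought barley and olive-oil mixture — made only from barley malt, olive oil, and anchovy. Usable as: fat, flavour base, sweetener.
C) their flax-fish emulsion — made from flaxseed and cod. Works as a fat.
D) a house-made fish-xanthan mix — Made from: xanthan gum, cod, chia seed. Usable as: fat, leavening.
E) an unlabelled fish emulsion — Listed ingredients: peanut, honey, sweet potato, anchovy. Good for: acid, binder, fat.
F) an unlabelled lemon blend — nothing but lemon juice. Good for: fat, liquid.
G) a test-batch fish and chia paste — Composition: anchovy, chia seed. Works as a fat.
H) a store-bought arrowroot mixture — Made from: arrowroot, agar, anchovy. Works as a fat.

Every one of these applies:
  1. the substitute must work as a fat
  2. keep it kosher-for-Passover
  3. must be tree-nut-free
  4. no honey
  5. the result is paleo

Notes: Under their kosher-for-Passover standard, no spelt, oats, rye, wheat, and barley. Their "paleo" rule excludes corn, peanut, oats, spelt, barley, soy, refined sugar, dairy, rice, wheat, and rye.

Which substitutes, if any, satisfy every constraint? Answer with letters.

A, C, D, F, G, H

A: only xanthan gum; none excluded — valid
B: has barley malt, so not kosher-for-Passover; has barley malt, so not paleo — out
C: only cod and flaxseed; none excluded — keep
D: only cod, chia seed and xanthan gum; none excluded — valid
E: has peanut, so not paleo; has honey, so not honey-free — no
F: only lemon juice; none excluded — valid
G: kosher-for-Passover, no tree nuts — keep
H: only anchovy, agar and arrowroot; none excluded — valid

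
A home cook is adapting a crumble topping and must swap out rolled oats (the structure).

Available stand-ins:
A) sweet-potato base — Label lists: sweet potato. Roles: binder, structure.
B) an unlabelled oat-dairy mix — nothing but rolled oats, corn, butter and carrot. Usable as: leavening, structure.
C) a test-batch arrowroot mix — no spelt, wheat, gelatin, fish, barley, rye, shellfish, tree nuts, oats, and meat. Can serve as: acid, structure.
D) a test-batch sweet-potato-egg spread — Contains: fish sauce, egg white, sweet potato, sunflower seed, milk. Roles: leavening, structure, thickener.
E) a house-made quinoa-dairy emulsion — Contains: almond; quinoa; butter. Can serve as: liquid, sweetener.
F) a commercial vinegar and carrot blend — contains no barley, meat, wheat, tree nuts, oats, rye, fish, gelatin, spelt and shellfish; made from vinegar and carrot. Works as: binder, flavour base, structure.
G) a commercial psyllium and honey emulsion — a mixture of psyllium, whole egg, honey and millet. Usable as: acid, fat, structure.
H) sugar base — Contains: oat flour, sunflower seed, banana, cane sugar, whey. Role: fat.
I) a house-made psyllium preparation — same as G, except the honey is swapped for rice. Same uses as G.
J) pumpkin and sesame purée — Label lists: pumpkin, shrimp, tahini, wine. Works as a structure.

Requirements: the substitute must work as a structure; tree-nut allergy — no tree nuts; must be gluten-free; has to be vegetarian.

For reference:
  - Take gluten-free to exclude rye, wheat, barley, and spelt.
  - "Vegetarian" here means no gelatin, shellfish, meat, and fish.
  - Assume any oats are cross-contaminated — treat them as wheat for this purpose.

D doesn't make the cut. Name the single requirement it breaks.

vegetarian

usable as a structure: satisfied
gluten-free: satisfied
vegetarian: has fish sauce — fails
tree-nut-free: satisfied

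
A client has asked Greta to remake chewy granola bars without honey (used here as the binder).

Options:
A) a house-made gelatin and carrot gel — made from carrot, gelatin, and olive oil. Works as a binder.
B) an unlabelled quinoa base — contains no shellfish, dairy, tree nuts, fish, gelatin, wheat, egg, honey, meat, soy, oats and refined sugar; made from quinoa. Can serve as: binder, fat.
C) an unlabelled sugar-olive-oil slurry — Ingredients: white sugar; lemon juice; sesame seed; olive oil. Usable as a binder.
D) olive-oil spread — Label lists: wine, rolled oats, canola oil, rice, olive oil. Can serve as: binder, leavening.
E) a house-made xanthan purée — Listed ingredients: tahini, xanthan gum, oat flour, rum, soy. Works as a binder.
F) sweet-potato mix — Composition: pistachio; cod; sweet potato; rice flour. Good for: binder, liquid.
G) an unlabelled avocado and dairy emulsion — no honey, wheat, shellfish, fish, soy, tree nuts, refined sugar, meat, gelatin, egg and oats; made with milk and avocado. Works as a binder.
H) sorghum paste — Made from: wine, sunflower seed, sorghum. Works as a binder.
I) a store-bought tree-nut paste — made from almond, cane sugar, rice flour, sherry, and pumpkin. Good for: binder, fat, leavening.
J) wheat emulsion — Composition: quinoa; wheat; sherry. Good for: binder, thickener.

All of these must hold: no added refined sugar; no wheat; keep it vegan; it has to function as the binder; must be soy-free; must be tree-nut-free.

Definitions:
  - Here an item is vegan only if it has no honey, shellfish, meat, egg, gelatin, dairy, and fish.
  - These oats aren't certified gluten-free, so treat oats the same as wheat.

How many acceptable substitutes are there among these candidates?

A: has gelatin, so not vegan — reject
B: works as a binder, no tree nuts, no refined sugar — keep
C: has white sugar, so not no-added-sugar — reject
D: has rolled oats, so not wheat-free — reject
E: has oat flour, so not wheat-free; has soy, so not soy-free — no
F: has cod, so not vegan; has pistachio, so not tree-nut-free — reject
G: has milk, so not vegan — out
H: every rule checks out — keep
I: has cane sugar, so not no-added-sugar; has almond, so not tree-nut-free — reject
J: has wheat, so not wheat-free — no

2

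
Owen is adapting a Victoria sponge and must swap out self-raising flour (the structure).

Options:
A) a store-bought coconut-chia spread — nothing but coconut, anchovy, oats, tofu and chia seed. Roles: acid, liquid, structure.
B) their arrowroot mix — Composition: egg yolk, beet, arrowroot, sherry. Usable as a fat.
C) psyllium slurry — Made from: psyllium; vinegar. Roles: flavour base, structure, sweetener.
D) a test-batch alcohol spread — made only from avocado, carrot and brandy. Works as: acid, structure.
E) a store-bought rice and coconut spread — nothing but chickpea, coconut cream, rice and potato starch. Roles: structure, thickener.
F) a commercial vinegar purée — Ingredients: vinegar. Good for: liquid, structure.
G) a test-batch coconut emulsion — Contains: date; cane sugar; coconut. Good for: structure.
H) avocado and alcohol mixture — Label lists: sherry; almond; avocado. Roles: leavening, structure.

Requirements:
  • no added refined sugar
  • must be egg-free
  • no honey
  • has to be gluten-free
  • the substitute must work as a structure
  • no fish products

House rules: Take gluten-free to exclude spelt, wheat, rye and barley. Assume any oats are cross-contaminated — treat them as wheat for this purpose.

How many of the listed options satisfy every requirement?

5

A: has oats, so not gluten-free; has anchovy, so not fish-free — reject
B: not usable as a structure; has egg yolk, so not egg-free — reject
C: no refined sugar, gluten-free — keep
D: only brandy, carrot and avocado; none excluded — OK
E: no fish, no egg — keep
F: every rule checks out — keep
G: has cane sugar, so not no-added-sugar — reject
H: only sherry, almond, and avocado; none excluded — valid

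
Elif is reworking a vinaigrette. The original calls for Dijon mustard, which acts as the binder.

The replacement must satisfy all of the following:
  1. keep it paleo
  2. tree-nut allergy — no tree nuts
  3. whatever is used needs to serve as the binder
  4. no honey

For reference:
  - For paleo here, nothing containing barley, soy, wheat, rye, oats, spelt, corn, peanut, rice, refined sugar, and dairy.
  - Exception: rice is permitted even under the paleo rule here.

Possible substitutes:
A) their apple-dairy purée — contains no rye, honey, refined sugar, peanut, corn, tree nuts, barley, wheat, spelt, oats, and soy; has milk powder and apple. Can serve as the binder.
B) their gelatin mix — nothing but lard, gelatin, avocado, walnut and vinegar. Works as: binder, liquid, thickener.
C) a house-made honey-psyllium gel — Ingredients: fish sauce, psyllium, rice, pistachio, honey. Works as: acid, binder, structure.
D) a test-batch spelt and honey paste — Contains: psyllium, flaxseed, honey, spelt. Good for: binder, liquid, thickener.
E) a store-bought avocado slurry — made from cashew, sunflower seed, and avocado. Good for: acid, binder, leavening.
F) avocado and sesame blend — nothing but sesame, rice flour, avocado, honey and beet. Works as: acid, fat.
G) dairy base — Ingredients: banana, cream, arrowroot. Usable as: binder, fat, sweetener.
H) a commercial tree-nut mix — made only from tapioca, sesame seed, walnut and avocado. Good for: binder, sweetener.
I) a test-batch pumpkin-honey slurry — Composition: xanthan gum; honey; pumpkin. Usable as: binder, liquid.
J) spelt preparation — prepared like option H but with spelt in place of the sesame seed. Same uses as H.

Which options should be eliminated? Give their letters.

A: has milk powder, so not paleo — no
B: has walnut, so not tree-nut-free — reject
C: has pistachio, so not tree-nut-free; has honey, so not honey-free — no
D: has spelt, so not paleo; has honey, so not honey-free — no
E: has cashew, so not tree-nut-free — reject
F: not usable as a binder; has honey, so not honey-free — reject
G: has cream, so not paleo — out
H: has walnut, so not tree-nut-free — out
I: has honey, so not honey-free — out
J: has spelt, so not paleo; has walnut, so not tree-nut-free — reject

A, B, C, D, E, F, G, H, I, J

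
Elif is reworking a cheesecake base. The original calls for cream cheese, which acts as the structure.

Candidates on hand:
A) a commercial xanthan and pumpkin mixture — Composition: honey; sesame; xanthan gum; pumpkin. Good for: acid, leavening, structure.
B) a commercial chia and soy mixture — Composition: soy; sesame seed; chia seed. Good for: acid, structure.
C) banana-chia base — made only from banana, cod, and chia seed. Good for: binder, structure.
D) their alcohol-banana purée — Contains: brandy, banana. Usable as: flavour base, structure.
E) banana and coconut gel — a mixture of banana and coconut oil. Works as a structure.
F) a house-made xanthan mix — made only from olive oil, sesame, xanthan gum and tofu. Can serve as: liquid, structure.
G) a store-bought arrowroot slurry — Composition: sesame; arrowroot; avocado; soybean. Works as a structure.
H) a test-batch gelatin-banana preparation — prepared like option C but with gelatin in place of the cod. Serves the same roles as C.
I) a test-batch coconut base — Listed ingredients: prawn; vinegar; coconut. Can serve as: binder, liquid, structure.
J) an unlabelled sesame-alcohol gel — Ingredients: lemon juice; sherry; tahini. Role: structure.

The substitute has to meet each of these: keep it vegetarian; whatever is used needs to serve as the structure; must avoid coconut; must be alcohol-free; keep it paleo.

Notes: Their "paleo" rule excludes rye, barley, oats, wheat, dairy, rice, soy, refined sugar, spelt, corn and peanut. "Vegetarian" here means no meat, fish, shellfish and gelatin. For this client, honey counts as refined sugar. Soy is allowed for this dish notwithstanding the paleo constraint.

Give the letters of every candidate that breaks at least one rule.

A, C, D, E, H, I, J

A: has honey, so not paleo — out
B: soy is permitted under the paleo carve-out; nothing else excluded — OK
C: has cod, so not vegetarian — out
D: has brandy, so not alcohol-free — no
E: has coconut oil, so not coconut-free — reject
F: soy is permitted under the paleo carve-out; nothing else excluded — OK
G: soy is permitted under the paleo carve-out; nothing else excluded — keep
H: has gelatin, so not vegetarian — no
I: has prawn, so not vegetarian; has coconut, so not coconut-free — out
J: has sherry, so not alcohol-free — out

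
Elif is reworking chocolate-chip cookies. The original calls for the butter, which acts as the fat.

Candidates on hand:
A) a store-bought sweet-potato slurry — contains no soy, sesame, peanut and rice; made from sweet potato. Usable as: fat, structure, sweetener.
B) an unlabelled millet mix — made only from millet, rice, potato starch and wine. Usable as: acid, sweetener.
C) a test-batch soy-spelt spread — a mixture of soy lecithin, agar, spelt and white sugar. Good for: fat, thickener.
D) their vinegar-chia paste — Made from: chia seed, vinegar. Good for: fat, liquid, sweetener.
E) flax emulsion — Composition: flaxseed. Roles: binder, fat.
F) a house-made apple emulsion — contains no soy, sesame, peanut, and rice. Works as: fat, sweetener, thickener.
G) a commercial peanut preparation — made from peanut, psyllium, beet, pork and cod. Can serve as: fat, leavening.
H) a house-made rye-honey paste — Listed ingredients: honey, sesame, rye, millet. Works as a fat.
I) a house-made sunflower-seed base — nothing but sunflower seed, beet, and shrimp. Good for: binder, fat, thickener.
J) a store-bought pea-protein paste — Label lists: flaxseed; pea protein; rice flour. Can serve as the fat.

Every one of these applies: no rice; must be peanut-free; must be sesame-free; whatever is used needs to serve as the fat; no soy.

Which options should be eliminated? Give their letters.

B, C, G, H, J

A: all constraints satisfied — keep
B: not usable as a fat; has rice, so not rice-free — out
C: has soy lecithin, so not soy-free — no
D: only chia seed and vinegar; none excluded — keep
E: only flaxseed; none excluded — keep
F: no sesame, no peanut — keep
G: has peanut, so not peanut-free — reject
H: has sesame, so not sesame-free — out
I: every rule checks out — OK
J: has rice flour, so not rice-free — reject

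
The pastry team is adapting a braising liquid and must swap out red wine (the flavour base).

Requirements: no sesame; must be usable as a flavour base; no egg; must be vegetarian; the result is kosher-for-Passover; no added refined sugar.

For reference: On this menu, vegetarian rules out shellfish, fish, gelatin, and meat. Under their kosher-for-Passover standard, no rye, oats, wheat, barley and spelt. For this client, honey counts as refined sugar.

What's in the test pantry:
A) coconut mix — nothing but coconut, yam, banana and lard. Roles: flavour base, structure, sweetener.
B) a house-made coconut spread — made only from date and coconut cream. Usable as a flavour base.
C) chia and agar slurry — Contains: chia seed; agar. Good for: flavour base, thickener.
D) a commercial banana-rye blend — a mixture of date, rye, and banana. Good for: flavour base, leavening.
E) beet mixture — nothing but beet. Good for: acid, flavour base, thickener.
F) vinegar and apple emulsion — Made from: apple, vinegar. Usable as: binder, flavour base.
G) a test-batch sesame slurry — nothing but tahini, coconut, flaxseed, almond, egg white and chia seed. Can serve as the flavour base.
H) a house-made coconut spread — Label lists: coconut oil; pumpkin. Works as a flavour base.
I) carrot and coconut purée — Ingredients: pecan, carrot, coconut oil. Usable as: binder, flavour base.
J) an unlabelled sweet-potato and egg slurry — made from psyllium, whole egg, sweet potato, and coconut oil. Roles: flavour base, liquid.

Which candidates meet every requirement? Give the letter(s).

A: has lard, so not vegetarian — out
B: only coconut cream and date; none excluded — valid
C: no-added-sugar, no sesame — valid
D: has rye, so not kosher-for-Passover — no
E: works as a flavour base, vegetarian, no sesame — keep
F: no egg, vegetarian — valid
G: has tahini, so not sesame-free; has egg white, so not egg-free — no
H: only coconut oil and pumpkin; none excluded — valid
I: every rule checks out — OK
J: has whole egg, so not egg-free — reject

B, C, E, F, H, I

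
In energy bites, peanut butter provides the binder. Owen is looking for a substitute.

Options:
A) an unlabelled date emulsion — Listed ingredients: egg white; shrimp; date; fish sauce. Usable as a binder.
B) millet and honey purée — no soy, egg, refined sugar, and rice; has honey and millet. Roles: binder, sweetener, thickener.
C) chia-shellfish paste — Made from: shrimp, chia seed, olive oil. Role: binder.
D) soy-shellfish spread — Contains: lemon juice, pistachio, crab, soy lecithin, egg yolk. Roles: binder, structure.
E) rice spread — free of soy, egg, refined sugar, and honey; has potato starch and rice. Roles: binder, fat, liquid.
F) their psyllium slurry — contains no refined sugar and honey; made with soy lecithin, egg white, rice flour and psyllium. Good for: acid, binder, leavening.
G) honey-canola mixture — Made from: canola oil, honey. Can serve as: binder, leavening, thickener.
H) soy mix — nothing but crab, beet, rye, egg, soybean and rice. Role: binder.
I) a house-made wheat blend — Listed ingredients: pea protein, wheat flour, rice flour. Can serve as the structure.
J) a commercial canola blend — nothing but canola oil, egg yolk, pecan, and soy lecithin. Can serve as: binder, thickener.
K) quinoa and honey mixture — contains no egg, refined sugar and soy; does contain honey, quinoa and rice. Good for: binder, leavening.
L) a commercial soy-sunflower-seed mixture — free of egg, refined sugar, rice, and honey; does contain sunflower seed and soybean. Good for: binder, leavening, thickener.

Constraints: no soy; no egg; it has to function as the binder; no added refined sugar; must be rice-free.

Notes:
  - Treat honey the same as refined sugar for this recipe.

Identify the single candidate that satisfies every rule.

C

A: has egg white, so not egg-free — no
B: has honey, so not no-added-sugar — reject
C: nothing on the exclusion list — valid
D: has egg yolk, so not egg-free; has soy lecithin, so not soy-free — reject
E: has rice, so not rice-free — reject
F: has egg white, so not egg-free; has soy lecithin, so not soy-free (and 1 more) — out
G: has honey, so not no-added-sugar — out
H: has egg, so not egg-free; has soybean, so not soy-free (and 1 more) — reject
I: not usable as a binder; has rice flour, so not rice-free — out
J: has egg yolk, so not egg-free; has soy lecithin, so not soy-free — no
K: has honey, so not no-added-sugar; has rice, so not rice-free — out
L: has soybean, so not soy-free — reject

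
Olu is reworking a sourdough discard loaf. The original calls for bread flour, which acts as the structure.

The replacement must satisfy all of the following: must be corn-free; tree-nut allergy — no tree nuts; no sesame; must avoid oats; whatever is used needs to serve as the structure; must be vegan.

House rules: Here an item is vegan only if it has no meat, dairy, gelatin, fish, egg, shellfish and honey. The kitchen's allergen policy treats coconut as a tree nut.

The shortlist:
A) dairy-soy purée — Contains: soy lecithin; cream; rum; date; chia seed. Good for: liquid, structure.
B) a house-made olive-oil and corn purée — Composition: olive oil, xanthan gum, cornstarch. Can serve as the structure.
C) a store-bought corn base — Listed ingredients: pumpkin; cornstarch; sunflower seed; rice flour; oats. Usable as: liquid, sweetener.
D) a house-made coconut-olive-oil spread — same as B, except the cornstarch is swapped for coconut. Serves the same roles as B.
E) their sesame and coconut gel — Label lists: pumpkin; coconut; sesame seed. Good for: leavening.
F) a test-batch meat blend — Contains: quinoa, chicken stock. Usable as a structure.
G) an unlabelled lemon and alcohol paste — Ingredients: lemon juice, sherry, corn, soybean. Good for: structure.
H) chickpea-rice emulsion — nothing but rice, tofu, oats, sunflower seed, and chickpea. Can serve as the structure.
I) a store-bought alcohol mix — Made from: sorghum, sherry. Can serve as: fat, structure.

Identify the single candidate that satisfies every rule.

A: has cream, so not vegan — no
B: has cornstarch, so not corn-free — reject
C: not usable as a structure; has cornstarch, so not corn-free (and 1 more) — reject
D: has coconut, so not tree-nut-free — out
E: not usable as a structure; has sesame seed, so not sesame-free (and 1 more) — out
F: has chicken stock, so not vegan — no
G: has corn, so not corn-free — out
H: has oats, so not oat-free — reject
I: only sherry and sorghum; none excluded — keep

I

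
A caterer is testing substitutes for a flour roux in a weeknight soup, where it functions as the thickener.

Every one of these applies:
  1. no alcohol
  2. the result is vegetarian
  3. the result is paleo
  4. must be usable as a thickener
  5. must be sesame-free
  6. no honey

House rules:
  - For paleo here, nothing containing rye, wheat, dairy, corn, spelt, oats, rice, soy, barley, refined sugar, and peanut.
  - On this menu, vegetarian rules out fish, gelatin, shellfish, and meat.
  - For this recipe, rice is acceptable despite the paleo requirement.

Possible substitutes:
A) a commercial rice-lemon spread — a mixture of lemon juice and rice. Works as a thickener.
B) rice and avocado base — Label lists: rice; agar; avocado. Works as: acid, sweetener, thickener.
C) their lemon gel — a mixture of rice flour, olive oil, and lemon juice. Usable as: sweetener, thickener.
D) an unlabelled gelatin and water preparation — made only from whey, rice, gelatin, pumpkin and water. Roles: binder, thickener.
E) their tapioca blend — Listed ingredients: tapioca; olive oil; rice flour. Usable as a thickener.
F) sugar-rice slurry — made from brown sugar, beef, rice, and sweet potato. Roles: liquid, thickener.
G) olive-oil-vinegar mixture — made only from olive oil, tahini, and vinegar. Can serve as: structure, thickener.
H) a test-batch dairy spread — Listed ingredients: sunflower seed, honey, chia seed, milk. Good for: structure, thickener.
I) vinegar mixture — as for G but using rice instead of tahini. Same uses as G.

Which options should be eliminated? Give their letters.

D, F, G, H

A: rice is permitted under the paleo carve-out; nothing else excluded — keep
B: rice is permitted under the paleo carve-out; nothing else excluded — valid
C: rice is permitted under the paleo carve-out; nothing else excluded — keep
D: has whey, so not paleo; has gelatin, so not vegetarian — reject
E: rice is permitted under the paleo carve-out; nothing else excluded — OK
F: has brown sugar, so not paleo; has beef, so not vegetarian — out
G: has tahini, so not sesame-free — out
H: has milk, so not paleo; has honey, so not honey-free — reject
I: rice is permitted under the paleo carve-out; nothing else excluded — OK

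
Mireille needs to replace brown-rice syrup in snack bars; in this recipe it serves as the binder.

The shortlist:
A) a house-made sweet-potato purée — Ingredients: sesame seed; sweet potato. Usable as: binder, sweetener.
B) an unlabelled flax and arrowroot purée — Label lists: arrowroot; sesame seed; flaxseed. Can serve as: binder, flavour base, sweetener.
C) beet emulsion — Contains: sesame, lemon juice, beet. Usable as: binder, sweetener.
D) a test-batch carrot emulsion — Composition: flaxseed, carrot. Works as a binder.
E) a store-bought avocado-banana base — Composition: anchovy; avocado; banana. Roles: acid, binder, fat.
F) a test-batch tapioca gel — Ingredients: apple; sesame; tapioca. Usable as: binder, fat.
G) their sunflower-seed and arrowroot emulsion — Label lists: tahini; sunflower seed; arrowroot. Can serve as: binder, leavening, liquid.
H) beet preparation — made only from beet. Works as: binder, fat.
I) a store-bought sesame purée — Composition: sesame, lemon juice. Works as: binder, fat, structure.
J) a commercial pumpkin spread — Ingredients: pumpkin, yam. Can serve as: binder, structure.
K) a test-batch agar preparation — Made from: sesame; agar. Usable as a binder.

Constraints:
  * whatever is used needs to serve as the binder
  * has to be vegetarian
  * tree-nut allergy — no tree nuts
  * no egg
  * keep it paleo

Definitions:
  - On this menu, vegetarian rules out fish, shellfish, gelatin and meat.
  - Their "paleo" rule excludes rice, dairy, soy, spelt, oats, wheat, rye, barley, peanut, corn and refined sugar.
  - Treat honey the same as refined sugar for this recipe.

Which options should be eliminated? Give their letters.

A: paleo, no tree nuts — valid
B: only sesame seed, flaxseed, and arrowroot; none excluded — valid
C: paleo, no egg — valid
D: only flaxseed and carrot; none excluded — valid
E: has anchovy, so not vegetarian — reject
F: all constraints satisfied — keep
G: paleo, no egg — valid
H: no tree nuts, paleo — valid
I: only sesame and lemon juice; none excluded — keep
J: all constraints satisfied — valid
K: no egg, vegetarian — keep

E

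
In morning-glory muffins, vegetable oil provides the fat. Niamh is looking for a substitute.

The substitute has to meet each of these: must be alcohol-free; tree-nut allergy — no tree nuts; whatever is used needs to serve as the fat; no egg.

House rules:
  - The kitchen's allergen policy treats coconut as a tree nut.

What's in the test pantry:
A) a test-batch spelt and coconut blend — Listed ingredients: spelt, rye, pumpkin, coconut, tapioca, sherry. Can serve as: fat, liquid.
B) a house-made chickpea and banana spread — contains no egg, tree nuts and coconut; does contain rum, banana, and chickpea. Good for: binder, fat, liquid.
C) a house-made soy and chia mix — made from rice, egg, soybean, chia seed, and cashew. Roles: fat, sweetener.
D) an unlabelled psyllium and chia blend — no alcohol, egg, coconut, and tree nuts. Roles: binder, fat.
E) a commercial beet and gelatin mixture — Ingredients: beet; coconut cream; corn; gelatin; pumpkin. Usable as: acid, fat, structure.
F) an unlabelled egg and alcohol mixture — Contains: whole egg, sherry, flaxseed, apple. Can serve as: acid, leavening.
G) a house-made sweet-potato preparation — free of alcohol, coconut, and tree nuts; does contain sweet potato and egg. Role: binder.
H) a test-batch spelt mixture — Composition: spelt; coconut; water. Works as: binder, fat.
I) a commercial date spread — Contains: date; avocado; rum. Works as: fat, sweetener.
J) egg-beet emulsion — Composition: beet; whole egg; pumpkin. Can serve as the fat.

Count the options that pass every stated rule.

A: has coconut, so not tree-nut-free; has sherry, so not alcohol-free — reject
B: has rum, so not alcohol-free — reject
C: has cashew, so not tree-nut-free; has egg, so not egg-free — reject
D: works as a fat, tree-nut-free, no alcohol — valid
E: has coconut cream, so not tree-nut-free — out
F: not usable as a fat; has sherry, so not alcohol-free (and 1 more) — no
G: not usable as a fat; has egg, so not egg-free — out
H: has coconut, so not tree-nut-free — reject
I: has rum, so not alcohol-free — reject
J: has whole egg, so not egg-free — out

1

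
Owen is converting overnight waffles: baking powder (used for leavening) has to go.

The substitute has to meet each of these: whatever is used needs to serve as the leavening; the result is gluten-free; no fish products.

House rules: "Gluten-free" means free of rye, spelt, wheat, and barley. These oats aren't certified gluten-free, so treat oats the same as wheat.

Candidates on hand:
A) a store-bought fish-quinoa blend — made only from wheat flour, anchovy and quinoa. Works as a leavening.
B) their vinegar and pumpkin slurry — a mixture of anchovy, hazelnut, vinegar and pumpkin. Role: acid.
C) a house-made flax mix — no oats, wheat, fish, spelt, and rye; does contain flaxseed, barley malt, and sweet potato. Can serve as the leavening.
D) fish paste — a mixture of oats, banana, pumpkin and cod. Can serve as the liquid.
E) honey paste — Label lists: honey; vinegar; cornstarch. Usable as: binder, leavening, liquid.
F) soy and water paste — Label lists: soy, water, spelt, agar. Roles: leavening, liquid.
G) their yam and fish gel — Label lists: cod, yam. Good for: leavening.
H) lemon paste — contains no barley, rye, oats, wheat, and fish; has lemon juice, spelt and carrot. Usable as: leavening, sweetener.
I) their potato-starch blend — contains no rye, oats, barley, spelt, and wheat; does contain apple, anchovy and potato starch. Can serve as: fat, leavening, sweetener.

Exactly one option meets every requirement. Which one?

A: has wheat flour, so not gluten-free; has anchovy, so not fish-free — reject
B: not usable as a leavening; has anchovy, so not fish-free — out
C: has barley malt, so not gluten-free — out
D: not usable as a leavening; has oats, so not gluten-free (and 1 more) — out
E: only cornstarch, honey and vinegar; none excluded — OK
F: has spelt, so not gluten-free — reject
G: has cod, so not fish-free — no
H: has spelt, so not gluten-free — out
I: has anchovy, so not fish-free — reject

E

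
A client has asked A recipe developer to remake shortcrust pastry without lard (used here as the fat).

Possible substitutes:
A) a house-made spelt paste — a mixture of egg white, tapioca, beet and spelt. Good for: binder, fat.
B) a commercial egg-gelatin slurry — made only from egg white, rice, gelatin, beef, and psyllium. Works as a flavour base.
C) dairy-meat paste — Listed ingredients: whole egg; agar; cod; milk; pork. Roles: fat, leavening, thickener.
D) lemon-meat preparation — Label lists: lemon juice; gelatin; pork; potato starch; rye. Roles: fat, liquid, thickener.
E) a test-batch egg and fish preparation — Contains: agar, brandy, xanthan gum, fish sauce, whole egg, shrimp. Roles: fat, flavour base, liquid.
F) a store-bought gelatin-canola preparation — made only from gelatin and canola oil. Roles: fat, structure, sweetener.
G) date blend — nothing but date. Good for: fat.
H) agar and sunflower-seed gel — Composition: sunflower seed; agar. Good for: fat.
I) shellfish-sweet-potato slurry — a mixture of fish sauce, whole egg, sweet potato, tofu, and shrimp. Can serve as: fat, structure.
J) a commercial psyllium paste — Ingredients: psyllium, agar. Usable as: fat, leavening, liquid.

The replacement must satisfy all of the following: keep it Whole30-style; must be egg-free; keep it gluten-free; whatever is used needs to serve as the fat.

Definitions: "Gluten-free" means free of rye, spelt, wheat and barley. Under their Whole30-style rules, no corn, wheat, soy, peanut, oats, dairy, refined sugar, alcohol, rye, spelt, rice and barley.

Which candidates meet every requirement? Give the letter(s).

A: has spelt, so not gluten-free; has spelt, so not Whole30-style (and 1 more) — reject
B: not usable as a fat; has rice, so not Whole30-style (and 1 more) — reject
C: has milk, so not Whole30-style; has whole egg, so not egg-free — no
D: has rye, so not gluten-free; has rye, so not Whole30-style — out
E: has brandy, so not Whole30-style; has whole egg, so not egg-free — reject
F: Whole30-style, gluten-free — OK
G: works as a fat, gluten-free, no egg — valid
H: all constraints satisfied — OK
I: has tofu, so not Whole30-style; has whole egg, so not egg-free — reject
J: Whole30-style, no egg — OK

F, G, H, J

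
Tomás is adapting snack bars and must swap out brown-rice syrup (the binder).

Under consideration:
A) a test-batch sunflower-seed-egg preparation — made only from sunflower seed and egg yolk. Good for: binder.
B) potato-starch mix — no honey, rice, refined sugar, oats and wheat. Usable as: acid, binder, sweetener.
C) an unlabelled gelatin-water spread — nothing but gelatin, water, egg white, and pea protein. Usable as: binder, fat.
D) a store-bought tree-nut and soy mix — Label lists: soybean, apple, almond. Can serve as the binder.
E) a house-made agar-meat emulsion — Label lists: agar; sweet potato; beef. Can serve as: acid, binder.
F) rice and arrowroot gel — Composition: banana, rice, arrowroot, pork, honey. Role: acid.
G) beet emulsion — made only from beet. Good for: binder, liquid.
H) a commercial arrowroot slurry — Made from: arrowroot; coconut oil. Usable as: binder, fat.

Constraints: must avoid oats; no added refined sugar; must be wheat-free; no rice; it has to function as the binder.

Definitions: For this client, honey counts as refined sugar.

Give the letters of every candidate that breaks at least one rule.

F

A: every rule checks out — valid
B: works as a binder, no wheat, no rice — valid
C: nothing on the exclusion list — keep
D: only soybean, almond, and apple; none excluded — valid
E: all constraints satisfied — keep
F: not usable as a binder; has honey, so not no-added-sugar (and 1 more) — no
G: every rule checks out — keep
H: every rule checks out — valid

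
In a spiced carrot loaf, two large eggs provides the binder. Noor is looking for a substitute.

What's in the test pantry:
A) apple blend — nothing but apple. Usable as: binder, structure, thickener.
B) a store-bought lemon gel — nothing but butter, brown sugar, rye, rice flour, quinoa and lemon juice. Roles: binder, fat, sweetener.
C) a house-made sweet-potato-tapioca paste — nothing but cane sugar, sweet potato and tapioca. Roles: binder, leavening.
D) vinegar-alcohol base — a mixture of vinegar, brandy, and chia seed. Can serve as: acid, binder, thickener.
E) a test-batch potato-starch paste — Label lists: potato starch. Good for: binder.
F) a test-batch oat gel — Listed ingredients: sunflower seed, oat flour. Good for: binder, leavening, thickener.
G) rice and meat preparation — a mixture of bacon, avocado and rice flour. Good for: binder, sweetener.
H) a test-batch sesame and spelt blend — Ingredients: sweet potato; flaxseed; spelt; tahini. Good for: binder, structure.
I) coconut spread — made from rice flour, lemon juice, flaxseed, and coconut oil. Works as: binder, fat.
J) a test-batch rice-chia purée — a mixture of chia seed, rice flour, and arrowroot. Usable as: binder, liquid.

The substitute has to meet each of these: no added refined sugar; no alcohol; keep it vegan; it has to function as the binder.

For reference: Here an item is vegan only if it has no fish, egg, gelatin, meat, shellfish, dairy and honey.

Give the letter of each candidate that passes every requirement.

A, E, F, H, I, J

A: only apple; none excluded — valid
B: has butter, so not vegan; has brown sugar, so not no-added-sugar — reject
C: has cane sugar, so not no-added-sugar — reject
D: has brandy, so not alcohol-free — no
E: all constraints satisfied — OK
F: works as a binder, no refined sugar, vegan — valid
G: has bacon, so not vegan — no
H: nothing on the exclusion list — OK
I: every rule checks out — OK
J: no alcohol, no refined sugar — keep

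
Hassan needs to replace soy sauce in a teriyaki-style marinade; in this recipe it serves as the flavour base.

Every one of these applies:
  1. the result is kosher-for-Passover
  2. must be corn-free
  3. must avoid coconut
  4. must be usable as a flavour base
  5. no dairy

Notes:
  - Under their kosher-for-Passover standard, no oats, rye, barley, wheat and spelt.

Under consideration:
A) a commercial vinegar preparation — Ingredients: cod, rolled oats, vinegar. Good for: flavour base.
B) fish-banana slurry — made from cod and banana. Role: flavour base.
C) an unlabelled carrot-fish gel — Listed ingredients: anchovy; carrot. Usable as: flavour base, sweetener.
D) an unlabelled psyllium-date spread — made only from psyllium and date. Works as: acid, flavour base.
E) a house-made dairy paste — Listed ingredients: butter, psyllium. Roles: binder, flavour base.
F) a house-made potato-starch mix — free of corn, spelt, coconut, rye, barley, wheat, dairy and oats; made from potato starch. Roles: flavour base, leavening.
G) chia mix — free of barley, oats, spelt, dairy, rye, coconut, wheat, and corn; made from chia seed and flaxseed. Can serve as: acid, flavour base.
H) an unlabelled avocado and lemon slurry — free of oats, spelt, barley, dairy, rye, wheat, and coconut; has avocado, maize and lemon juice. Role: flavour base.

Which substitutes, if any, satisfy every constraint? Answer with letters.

A: has rolled oats, so not kosher-for-Passover — reject
B: nothing on the exclusion list — OK
C: works as a flavour base, no dairy, no coconut — keep
D: no coconut, kosher-for-Passover — OK
E: has butter, so not dairy-free — no
F: works as a flavour base, no dairy, kosher-for-Passover — OK
G: kosher-for-Passover, no corn — OK
H: has maize, so not corn-free — out

B, C, D, F, G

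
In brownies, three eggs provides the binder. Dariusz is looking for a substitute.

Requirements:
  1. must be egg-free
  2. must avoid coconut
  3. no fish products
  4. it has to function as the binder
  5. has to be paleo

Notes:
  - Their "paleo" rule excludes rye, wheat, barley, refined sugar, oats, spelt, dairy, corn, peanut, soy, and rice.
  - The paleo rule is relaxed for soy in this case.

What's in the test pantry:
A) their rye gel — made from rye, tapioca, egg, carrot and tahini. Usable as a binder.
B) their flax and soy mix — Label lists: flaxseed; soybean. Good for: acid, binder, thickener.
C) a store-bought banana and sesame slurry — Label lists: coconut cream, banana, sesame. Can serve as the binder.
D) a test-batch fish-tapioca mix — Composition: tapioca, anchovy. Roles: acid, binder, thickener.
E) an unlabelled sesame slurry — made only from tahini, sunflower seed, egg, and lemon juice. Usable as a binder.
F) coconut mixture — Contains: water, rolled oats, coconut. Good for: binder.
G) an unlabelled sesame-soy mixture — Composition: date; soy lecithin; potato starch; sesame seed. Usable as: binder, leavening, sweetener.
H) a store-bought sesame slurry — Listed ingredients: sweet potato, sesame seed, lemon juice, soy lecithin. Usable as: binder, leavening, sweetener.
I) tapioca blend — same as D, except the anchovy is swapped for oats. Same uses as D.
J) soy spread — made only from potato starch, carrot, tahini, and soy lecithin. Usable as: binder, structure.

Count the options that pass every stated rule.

A: has rye, so not paleo; has egg, so not egg-free — reject
B: soy is permitted under the paleo carve-out; nothing else excluded — keep
C: has coconut cream, so not coconut-free — out
D: has anchovy, so not fish-free — no
E: has egg, so not egg-free — no
F: has rolled oats, so not paleo; has coconut, so not coconut-free — reject
G: soy is permitted under the paleo carve-out; nothing else excluded — valid
H: soy is permitted under the paleo carve-out; nothing else excluded — valid
I: has oats, so not paleo — no
J: soy is permitted under the paleo carve-out; nothing else excluded — keep

4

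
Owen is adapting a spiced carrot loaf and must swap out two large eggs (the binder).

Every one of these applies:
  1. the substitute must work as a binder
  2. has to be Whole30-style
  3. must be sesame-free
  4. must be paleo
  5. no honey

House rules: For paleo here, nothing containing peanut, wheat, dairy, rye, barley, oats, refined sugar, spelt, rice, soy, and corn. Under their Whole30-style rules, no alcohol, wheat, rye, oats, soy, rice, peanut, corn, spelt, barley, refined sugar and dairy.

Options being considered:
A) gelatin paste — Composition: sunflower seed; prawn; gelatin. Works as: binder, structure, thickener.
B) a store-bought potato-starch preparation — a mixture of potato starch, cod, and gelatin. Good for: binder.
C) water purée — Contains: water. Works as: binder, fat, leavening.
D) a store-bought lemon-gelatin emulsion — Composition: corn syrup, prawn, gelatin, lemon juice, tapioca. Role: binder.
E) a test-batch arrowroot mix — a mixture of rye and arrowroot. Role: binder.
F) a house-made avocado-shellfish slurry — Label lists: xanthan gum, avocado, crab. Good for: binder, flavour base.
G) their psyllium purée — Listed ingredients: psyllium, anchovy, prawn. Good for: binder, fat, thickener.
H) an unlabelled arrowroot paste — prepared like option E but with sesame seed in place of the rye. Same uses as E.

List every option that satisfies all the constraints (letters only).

A, B, C, F, G

A: works as a binder, Whole30-style, paleo — OK
B: paleo, Whole30-style — valid
C: Whole30-style, no honey — keep
D: has corn syrup, so not paleo; has corn syrup, so not Whole30-style — out
E: has rye, so not paleo; has rye, so not Whole30-style — no
F: works as a binder, paleo, no sesame — OK
G: nothing on the exclusion list — OK
H: has sesame seed, so not sesame-free — reject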